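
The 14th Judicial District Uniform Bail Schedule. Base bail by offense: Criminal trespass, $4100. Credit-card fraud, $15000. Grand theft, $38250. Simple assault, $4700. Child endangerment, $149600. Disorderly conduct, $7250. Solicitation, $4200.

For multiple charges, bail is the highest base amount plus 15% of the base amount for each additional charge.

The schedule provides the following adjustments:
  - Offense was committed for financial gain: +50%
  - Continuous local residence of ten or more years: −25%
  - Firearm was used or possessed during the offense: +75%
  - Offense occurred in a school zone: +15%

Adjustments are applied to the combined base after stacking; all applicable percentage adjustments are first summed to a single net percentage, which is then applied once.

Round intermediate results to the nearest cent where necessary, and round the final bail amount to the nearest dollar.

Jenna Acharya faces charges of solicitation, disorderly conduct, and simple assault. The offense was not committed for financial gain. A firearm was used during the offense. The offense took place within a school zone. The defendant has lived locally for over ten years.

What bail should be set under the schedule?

Base amounts from the schedule: solicitation $4200; disorderly conduct $7250; simple assault $4700.
Stacking rule: highest base plus 15% of each additional charge. Highest is disorderly conduct at $7250. Additional: $4200 × 15% = $630; $4700 × 15% = $705. Combined base = $7250 + $1335 = $8585.
Net percentage adjustment: −25% +75% +15% = +65%. $8585 × 1.65 = $14165.25.
Rounded to the nearest dollar: $14165.

$14165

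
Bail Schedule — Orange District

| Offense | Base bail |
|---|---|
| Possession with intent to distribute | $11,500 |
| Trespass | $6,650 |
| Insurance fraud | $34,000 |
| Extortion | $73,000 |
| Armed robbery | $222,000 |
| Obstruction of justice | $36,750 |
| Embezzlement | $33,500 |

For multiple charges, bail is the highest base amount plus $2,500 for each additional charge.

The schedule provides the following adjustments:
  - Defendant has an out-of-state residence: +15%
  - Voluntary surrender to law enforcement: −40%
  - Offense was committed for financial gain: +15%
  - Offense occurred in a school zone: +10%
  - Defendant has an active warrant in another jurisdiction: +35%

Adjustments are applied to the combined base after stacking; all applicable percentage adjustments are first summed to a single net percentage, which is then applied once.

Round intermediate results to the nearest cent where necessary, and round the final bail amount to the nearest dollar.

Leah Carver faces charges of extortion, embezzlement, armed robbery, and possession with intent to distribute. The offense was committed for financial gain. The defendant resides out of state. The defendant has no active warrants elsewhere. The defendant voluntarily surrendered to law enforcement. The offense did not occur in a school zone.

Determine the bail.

Base amounts from the schedule: extortion $73,000; embezzlement $33,500; armed robbery $222,000; possession with intent to distribute $11,500.
Stacking rule: highest base plus $2,500 per additional charge. Highest is armed robbery at $222,000; 3 additional charges → +$7,500. Combined base = $229,500.
Net percentage adjustment: +15% −40% +15% = −10%. $229,500 × 0.9 = $206,550.

$206,550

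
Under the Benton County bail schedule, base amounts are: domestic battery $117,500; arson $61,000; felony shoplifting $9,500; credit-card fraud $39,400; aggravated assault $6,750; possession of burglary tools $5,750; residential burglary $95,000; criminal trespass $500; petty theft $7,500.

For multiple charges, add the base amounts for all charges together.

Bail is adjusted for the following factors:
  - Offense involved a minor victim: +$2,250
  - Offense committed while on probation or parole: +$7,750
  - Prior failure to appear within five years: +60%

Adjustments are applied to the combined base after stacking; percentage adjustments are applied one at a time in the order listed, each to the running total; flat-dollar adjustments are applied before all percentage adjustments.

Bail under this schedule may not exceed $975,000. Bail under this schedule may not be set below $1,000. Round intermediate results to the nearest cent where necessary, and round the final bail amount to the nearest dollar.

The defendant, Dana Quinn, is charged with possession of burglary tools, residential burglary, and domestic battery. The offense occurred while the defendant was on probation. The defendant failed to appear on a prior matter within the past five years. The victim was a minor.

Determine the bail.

$365,200

Base amounts from the schedule: possession of burglary tools $5,750; residential burglary $95,000; domestic battery $117,500.
Stacking rule: sum of all bases. $5,750 + $95,000 + $117,500 = $218,250.
Offense involved a minor victim (+$2,250 flat): $218,250 + $2,250 = $220,500.
Offense committed while on probation or parole (+$7,750 flat): $220,500 + $7,750 = $228,250.
Prior failure to appear within five years (+60%): $228,250 × 1.6 = $365,200.
$365,200 is within the $975,000 maximum.
$365,200 is at or above the $1,000 minimum.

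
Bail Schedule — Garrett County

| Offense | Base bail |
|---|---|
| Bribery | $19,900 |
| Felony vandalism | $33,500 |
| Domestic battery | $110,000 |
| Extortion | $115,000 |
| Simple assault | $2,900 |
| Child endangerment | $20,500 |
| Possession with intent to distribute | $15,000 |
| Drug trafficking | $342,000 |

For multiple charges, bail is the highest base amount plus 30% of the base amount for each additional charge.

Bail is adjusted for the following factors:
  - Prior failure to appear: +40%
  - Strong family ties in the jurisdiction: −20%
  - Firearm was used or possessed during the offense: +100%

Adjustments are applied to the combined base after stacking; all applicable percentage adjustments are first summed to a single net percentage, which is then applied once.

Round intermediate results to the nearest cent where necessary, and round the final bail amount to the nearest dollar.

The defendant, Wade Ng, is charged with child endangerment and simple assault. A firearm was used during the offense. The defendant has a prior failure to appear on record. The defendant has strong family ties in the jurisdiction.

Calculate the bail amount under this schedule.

Base amounts from the schedule: child endangerment $20,500; simple assault $2,900.
Stacking rule: highest base plus 30% of each additional charge. Highest is child endangerment at $20,500. Additional: $2,900 × 30% = $870. Combined base = $20,500 + $870 = $21,370.
Net percentage adjustment: +40% −20% +100% = +120%. $21,370 × 2.2 = $47,014.

$47,014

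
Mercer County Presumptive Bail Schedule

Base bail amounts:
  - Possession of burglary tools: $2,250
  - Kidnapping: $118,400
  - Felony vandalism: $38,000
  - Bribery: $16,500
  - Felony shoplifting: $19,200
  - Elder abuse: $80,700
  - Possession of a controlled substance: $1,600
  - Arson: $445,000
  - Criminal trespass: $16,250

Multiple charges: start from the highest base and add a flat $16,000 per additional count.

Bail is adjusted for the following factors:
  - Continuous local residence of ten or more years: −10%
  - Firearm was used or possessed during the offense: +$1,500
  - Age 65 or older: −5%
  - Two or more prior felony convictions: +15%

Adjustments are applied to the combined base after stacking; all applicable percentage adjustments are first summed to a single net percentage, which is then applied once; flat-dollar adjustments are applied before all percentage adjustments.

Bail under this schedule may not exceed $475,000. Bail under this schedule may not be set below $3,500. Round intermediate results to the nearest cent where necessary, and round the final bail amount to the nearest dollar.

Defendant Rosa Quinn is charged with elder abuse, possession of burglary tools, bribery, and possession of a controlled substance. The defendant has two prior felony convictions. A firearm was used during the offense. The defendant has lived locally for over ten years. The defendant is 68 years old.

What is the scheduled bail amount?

Base amounts from the schedule: elder abuse $80,700; possession of burglary tools $2,250; bribery $16,500; possession of a controlled substance $1,600.
Stacking rule: highest base plus $16,000 per additional charge. Highest is elder abuse at $80,700; 3 additional charges → +$48,000. Combined base = $128,700.
Firearm was used or possessed during the offense (+$1,500 flat): $128,700 + $1,500 = $130,200.
Net percentage adjustment: −10% −5% +15% = +0%. $130,200 × 1 = $130,200.
$130,200 is within the $475,000 maximum.
$130,200 is at or above the $3,500 minimum.

$130,200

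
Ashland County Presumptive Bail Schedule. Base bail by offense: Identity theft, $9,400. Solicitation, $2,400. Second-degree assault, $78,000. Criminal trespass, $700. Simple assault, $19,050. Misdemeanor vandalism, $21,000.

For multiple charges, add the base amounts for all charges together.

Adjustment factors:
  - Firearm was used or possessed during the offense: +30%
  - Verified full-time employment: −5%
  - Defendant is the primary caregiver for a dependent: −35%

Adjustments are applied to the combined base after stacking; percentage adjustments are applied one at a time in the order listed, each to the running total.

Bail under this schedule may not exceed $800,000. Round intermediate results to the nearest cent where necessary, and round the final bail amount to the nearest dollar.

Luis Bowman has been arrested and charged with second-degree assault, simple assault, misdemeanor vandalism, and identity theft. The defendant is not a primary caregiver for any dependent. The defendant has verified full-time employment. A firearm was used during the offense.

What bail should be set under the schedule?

Base amounts from the schedule: second-degree assault $78,000; simple assault $19,050; misdemeanor vandalism $21,000; identity theft $9,400.
Stacking rule: sum of all bases. $78,000 + $19,050 + $21,000 + $9,400 = $127,450.
Firearm was used or possessed during the offense (+30%): $127,450 × 1.3 = $165,685.
Verified full-time employment (−5%): $165,685 × 0.95 = $157,400.75.
$157,400.75 is within the $800,000 maximum.
Rounded to the nearest dollar: $157,401.

$157,401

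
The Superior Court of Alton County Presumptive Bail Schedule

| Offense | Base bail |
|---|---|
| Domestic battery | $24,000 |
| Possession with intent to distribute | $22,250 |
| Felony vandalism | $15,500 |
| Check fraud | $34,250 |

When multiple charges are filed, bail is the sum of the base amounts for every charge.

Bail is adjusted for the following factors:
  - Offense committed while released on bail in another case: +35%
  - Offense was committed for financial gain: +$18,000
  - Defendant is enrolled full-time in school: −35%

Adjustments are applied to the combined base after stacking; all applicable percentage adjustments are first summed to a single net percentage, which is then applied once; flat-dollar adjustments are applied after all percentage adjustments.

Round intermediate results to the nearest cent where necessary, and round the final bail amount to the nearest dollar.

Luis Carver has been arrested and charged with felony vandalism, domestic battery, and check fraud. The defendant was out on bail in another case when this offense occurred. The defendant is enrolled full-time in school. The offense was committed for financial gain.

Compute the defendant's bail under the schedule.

Base amounts from the schedule: felony vandalism $15,500; domestic battery $24,000; check fraud $34,250.
Stacking rule: sum of all bases. $15,500 + $24,000 + $34,250 = $73,750.
Net percentage adjustment: +35% −35% = +0%. $73,750 × 1 = $73,750.
Offense was committed for financial gain (+$18,000 flat): $73,750 + $18,000 = $91,750.

$91,750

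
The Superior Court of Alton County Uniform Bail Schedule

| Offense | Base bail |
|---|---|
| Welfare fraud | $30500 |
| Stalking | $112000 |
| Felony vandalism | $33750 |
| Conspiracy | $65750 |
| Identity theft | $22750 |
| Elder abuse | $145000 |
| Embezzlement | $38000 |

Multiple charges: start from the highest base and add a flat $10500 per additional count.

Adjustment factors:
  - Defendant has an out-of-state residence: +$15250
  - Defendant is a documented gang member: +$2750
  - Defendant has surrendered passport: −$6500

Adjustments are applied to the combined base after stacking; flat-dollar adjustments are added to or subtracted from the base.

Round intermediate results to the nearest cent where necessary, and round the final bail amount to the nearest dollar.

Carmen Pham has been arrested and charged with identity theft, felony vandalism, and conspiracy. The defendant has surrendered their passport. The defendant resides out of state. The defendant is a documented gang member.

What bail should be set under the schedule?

Base amounts from the schedule: identity theft $22750; felony vandalism $33750; conspiracy $65750.
Stacking rule: highest base plus $10500 per additional charge. Highest is conspiracy at $65750; 2 additional charges → +$21000. Combined base = $86750.
Defendant has an out-of-state residence (+$15250 flat): $86750 + $15250 = $102000.
Defendant is a documented gang member (+$2750 flat): $102000 + $2750 = $104750.
Defendant has surrendered passport (−$6500 flat): $104750 − $6500 = $98250.

$98250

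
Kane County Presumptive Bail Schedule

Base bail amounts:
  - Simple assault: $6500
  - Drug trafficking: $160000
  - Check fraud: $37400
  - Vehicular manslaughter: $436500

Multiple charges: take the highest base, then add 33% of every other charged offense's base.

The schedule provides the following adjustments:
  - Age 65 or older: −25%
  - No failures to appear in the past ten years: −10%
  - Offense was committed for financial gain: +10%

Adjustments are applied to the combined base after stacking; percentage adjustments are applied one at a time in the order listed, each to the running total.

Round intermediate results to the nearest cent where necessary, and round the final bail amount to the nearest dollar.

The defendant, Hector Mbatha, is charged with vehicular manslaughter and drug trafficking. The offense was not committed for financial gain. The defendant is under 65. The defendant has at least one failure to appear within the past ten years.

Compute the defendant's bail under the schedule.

Base amounts from the schedule: vehicular manslaughter $436500; drug trafficking $160000.
Stacking rule: highest base plus 33% of each additional charge. Highest is vehicular manslaughter at $436500. Additional: $160000 × 33% = $52800. Combined base = $436500 + $52800 = $489300.
No adjustment factors apply to this defendant.

$489300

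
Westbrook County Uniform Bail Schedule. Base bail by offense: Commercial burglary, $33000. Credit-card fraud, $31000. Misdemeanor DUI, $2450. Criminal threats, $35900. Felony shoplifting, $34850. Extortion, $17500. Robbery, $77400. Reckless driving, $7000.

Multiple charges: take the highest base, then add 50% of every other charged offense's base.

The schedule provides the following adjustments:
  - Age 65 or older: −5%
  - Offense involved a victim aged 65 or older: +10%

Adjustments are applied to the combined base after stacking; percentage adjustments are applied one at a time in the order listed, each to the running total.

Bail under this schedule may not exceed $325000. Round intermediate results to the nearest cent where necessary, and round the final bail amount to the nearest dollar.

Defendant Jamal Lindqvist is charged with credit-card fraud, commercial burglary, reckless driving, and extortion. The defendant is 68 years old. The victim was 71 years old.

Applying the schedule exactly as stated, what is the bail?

Base amounts from the schedule: credit-card fraud $31000; commercial burglary $33000; reckless driving $7000; extortion $17500.
Stacking rule: highest base plus 50% of each additional charge. Highest is commercial burglary at $33000. Additional: $31000 × 50% = $15500; $7000 × 50% = $3500; $17500 × 50% = $8750. Combined base = $33000 + $27750 = $60750.
Age 65 or older (−5%): $60750 × 0.95 = $57712.50.
Offense involved a victim aged 65 or older (+10%): $57712.50 × 1.1 = $63483.75.
$63483.75 is within the $325000 maximum.
Rounded to the nearest dollar: $63484.

$63484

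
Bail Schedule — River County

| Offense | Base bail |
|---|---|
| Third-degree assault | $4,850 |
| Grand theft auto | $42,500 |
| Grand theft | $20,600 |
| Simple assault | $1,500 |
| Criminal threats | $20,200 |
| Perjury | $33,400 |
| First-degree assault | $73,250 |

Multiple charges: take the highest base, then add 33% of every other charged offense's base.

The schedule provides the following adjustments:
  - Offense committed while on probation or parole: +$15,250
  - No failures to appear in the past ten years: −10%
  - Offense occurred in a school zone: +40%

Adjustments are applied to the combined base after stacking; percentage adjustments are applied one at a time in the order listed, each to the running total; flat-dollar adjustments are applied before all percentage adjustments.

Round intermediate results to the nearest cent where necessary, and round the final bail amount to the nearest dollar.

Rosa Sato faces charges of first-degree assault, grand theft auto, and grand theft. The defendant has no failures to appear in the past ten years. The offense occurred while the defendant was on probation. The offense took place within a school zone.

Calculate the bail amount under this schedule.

$137,747

Base amounts from the schedule: first-degree assault $73,250; grand theft auto $42,500; grand theft $20,600.
Stacking rule: highest base plus 33% of each additional charge. Highest is first-degree assault at $73,250. Additional: $42,500 × 33% = $14,025; $20,600 × 33% = $6,798. Combined base = $73,250 + $20,823 = $94,073.
Offense committed while on probation or parole (+$15,250 flat): $94,073 + $15,250 = $109,323.
No failures to appear in the past ten years (−10%): $109,323 × 0.9 = $98,390.70.
Offense occurred in a school zone (+40%): $98,390.70 × 1.4 = $137,746.98.
Rounded to the nearest dollar: $137,747.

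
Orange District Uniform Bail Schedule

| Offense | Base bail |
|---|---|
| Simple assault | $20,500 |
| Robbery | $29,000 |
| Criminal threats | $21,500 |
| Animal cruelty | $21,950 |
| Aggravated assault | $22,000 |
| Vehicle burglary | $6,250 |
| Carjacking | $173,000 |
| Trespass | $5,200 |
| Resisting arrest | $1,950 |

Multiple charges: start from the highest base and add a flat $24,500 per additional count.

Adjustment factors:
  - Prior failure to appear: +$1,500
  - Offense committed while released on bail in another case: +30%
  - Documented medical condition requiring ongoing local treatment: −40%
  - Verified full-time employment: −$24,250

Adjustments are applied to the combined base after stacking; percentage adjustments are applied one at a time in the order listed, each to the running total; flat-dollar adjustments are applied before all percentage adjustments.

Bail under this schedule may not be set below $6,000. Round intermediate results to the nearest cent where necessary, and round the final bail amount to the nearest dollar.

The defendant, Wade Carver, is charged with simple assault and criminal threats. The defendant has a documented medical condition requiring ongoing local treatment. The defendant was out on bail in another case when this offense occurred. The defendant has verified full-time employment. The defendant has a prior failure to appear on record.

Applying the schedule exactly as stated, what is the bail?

Base amounts from the schedule: simple assault $20,500; criminal threats $21,500.
Stacking rule: highest base plus $24,500 per additional charge. Highest is criminal threats at $21,500; 1 additional charge → +$24,500. Combined base = $46,000.
Prior failure to appear (+$1,500 flat): $46,000 + $1,500 = $47,500.
Verified full-time employment (−$24,250 flat): $47,500 − $24,250 = $23,250.
Offense committed while released on bail in another case (+30%): $23,250 × 1.3 = $30,225.
Documented medical condition requiring ongoing local treatment (−40%): $30,225 × 0.6 = $18,135.
$18,135 is at or above the $6,000 minimum.

$18,135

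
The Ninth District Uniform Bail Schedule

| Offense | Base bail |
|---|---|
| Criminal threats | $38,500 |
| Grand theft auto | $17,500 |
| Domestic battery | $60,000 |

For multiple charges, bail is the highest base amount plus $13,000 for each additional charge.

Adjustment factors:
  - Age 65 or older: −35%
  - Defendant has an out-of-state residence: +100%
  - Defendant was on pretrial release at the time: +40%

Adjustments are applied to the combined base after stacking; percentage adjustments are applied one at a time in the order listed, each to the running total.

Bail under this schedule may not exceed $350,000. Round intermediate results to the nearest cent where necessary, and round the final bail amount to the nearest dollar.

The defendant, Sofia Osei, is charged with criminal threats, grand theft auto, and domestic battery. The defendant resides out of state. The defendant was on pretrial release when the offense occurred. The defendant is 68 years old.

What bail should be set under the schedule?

$156,520

Base amounts from the schedule: criminal threats $38,500; grand theft auto $17,500; domestic battery $60,000.
Stacking rule: highest base plus $13,000 per additional charge. Highest is domestic battery at $60,000; 2 additional charges → +$26,000. Combined base = $86,000.
Age 65 or older (−35%): $86,000 × 0.65 = $55,900.
Defendant has an out-of-state residence (+100%): $55,900 × 2 = $111,800.
Defendant was on pretrial release at the time (+40%): $111,800 × 1.4 = $156,520.
$156,520 is within the $350,000 maximum.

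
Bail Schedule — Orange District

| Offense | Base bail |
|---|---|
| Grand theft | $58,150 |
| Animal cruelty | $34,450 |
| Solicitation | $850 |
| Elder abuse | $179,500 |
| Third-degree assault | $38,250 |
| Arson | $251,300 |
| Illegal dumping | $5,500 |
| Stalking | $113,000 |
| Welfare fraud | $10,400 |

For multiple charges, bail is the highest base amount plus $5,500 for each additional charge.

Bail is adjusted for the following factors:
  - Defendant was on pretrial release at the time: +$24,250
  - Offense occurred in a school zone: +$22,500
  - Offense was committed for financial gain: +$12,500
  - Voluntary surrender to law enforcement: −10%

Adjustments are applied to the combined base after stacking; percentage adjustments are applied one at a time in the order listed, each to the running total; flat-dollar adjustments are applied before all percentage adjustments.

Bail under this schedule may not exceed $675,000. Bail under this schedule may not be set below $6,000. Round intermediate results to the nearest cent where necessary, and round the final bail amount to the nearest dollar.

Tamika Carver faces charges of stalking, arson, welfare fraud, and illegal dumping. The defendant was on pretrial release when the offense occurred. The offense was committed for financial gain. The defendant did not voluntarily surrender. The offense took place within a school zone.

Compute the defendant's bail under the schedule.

Base amounts from the schedule: stalking $113,000; arson $251,300; welfare fraud $10,400; illegal dumping $5,500.
Stacking rule: highest base plus $5,500 per additional charge. Highest is arson at $251,300; 3 additional charges → +$16,500. Combined base = $267,800.
Defendant was on pretrial release at the time (+$24,250 flat): $267,800 + $24,250 = $292,050.
Offense occurred in a school zone (+$22,500 flat): $292,050 + $22,500 = $314,550.
Offense was committed for financial gain (+$12,500 flat): $314,550 + $12,500 = $327,050.
$327,050 is within the $675,000 maximum.
$327,050 is at or above the $6,000 minimum.

$327,050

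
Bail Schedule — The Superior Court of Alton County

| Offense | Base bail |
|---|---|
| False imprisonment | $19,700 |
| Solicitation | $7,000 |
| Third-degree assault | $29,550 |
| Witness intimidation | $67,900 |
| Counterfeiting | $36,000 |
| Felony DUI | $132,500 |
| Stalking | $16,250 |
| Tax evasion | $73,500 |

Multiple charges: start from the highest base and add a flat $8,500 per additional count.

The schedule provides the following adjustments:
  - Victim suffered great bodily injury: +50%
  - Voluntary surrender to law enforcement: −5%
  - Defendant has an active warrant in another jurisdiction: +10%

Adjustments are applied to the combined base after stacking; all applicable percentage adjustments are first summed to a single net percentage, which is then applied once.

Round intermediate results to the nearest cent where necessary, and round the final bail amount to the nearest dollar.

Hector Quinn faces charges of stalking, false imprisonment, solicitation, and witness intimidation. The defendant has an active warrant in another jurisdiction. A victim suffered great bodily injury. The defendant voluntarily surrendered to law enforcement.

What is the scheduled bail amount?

Base amounts from the schedule: stalking $16,250; false imprisonment $19,700; solicitation $7,000; witness intimidation $67,900.
Stacking rule: highest base plus $8,500 per additional charge. Highest is witness intimidation at $67,900; 3 additional charges → +$25,500. Combined base = $93,400.
Net percentage adjustment: +50% −5% +10% = +55%. $93,400 × 1.55 = $144,770.

$144,770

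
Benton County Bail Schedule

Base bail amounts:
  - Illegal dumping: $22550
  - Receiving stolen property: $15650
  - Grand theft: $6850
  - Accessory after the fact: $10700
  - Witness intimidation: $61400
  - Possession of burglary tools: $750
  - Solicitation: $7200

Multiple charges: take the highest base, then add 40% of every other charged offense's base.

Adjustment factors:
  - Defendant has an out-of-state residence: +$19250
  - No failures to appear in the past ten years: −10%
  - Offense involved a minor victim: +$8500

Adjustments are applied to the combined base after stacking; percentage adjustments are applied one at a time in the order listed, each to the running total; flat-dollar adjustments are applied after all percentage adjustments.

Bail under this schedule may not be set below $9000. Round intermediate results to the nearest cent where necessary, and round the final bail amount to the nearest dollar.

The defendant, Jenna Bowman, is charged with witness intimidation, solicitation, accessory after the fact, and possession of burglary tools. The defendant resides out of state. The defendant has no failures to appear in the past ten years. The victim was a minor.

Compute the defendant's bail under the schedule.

Base amounts from the schedule: witness intimidation $61400; solicitation $7200; accessory after the fact $10700; possession of burglary tools $750.
Stacking rule: highest base plus 40% of each additional charge. Highest is witness intimidation at $61400. Additional: $7200 × 40% = $2880; $10700 × 40% = $4280; $750 × 40% = $300. Combined base = $61400 + $7460 = $68860.
No failures to appear in the past ten years (−10%): $68860 × 0.9 = $61974.
Defendant has an out-of-state residence (+$19250 flat): $61974 + $19250 = $81224.
Offense involved a minor victim (+$8500 flat): $81224 + $8500 = $89724.
$89724 is at or above the $9000 minimum.

$89724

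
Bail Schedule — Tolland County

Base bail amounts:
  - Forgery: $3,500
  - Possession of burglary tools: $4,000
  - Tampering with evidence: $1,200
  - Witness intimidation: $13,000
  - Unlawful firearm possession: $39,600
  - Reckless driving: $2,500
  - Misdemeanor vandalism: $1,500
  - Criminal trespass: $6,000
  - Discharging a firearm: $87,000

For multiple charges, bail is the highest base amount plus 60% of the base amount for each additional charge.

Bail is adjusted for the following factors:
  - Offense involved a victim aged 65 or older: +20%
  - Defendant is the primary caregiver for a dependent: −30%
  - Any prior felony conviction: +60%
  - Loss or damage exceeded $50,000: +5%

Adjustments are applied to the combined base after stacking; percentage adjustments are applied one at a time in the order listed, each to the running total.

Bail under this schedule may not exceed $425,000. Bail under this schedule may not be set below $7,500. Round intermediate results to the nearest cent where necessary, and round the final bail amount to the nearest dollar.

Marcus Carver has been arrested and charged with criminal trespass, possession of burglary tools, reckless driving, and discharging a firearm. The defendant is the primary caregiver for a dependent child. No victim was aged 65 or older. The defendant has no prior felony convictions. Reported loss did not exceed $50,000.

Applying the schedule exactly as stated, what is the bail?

Base amounts from the schedule: criminal trespass $6,000; possession of burglary tools $4,000; reckless driving $2,500; discharging a firearm $87,000.
Stacking rule: highest base plus 60% of each additional charge. Highest is discharging a firearm at $87,000. Additional: $6,000 × 60% = $3,600; $4,000 × 60% = $2,400; $2,500 × 60% = $1,500. Combined base = $87,000 + $7,500 = $94,500.
Defendant is the primary caregiver for a dependent (−30%): $94,500 × 0.7 = $66,150.
$66,150 is within the $425,000 maximum.
$66,150 is at or above the $7,500 minimum.

$66,150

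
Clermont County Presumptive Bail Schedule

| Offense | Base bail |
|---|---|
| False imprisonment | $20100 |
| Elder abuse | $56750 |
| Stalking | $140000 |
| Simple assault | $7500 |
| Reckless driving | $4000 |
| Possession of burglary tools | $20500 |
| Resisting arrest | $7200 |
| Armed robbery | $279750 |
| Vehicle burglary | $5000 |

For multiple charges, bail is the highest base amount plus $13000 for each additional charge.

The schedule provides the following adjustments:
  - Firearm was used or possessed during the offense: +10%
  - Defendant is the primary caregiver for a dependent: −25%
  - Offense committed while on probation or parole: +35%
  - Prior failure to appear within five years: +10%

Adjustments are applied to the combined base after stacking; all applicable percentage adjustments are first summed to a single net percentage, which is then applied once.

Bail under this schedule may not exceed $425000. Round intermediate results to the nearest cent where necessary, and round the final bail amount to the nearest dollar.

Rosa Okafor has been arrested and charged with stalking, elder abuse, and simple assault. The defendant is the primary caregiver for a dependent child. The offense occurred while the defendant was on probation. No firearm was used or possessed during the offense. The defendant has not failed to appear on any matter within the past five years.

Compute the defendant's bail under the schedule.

$182600

Base amounts from the schedule: stalking $140000; elder abuse $56750; simple assault $7500.
Stacking rule: highest base plus $13000 per additional charge. Highest is stalking at $140000; 2 additional charges → +$26000. Combined base = $166000.
Net percentage adjustment: −25% +35% = +10%. $166000 × 1.1 = $182600.
$182600 is within the $425000 maximum.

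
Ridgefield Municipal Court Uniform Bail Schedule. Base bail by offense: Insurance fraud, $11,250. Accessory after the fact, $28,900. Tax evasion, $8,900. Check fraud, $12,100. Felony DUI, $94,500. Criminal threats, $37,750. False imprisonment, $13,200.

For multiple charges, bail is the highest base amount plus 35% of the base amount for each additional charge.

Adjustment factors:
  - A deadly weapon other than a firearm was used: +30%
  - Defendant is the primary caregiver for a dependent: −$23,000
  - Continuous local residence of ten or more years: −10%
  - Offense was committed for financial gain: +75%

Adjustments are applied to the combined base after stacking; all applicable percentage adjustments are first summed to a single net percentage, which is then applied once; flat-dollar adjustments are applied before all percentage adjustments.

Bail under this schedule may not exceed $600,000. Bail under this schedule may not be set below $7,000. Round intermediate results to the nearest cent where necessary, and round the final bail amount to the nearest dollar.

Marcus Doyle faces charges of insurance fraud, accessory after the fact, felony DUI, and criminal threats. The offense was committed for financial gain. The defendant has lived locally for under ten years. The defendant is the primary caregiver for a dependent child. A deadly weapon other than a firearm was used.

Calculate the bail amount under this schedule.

Base amounts from the schedule: insurance fraud $11,250; accessory after the fact $28,900; felony DUI $94,500; criminal threats $37,750.
Stacking rule: highest base plus 35% of each additional charge. Highest is felony DUI at $94,500. Additional: $11,250 × 35% = $3,937.50; $28,900 × 35% = $10,115; $37,750 × 35% = $13,212.50. Combined base = $94,500 + $27,265 = $121,765.
Defendant is the primary caregiver for a dependent (−$23,000 flat): $121,765 − $23,000 = $98,765.
Net percentage adjustment: +30% +75% = +105%. $98,765 × 2.05 = $202,468.25.
$202,468.25 is within the $600,000 maximum.
$202,468.25 is at or above the $7,000 minimum.
Rounded to the nearest dollar: $202,468.

$202,468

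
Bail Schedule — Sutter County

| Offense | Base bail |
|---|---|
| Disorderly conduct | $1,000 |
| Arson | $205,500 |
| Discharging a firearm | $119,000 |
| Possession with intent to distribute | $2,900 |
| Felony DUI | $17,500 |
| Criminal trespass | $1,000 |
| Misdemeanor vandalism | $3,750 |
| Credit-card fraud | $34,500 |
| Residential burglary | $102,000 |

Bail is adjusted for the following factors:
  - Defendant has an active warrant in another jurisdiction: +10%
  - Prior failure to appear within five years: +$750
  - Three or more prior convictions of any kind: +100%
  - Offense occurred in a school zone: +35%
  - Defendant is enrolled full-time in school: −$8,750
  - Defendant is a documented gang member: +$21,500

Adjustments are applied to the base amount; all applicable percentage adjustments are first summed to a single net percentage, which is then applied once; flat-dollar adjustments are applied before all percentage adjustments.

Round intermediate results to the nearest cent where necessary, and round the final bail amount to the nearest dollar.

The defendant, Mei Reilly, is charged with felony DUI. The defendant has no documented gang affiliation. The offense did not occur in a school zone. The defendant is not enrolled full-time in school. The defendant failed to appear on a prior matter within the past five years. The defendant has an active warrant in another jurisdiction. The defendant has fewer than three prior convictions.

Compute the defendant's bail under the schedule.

Base amounts from the schedule: felony DUI $17,500.
Single charge. Combined base = $17,500.
Prior failure to appear within five years (+$750 flat): $17,500 + $750 = $18,250.
Defendant has an active warrant in another jurisdiction (+10%): $18,250 × 1.1 = $20,075.

$20,075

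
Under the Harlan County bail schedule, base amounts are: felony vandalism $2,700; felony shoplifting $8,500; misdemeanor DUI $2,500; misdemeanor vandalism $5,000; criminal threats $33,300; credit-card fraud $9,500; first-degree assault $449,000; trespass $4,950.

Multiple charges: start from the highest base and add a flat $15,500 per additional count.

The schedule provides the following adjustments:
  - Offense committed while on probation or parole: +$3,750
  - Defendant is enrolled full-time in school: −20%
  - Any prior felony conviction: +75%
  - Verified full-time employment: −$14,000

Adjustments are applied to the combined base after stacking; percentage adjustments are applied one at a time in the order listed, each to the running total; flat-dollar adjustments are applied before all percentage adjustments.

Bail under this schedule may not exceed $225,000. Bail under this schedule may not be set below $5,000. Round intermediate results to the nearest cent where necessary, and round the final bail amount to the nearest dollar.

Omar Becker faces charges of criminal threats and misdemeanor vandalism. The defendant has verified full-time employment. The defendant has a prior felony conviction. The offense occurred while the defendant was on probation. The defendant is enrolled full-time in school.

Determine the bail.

$53,970

Base amounts from the schedule: criminal threats $33,300; misdemeanor vandalism $5,000.
Stacking rule: highest base plus $15,500 per additional charge. Highest is criminal threats at $33,300; 1 additional charge → +$15,500. Combined base = $48,800.
Offense committed while on probation or parole (+$3,750 flat): $48,800 + $3,750 = $52,550.
Verified full-time employment (−$14,000 flat): $52,550 − $14,000 = $38,550.
Defendant is enrolled full-time in school (−20%): $38,550 × 0.8 = $30,840.
Any prior felony conviction (+75%): $30,840 × 1.75 = $53,970.
$53,970 is within the $225,000 maximum.
$53,970 is at or above the $5,000 minimum.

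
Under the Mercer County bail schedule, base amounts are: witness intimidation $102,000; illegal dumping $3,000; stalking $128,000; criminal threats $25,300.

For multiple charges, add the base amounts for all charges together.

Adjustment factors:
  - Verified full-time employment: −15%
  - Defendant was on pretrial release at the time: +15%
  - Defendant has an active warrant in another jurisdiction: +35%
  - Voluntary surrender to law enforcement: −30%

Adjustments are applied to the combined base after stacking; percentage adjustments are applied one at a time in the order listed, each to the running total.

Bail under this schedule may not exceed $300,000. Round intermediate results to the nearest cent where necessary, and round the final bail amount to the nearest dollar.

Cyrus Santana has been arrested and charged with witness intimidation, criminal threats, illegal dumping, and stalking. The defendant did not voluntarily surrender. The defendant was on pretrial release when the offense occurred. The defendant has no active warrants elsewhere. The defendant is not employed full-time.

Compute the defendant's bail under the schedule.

Base amounts from the schedule: witness intimidation $102,000; criminal threats $25,300; illegal dumping $3,000; stalking $128,000.
Stacking rule: sum of all bases. $102,000 + $25,300 + $3,000 + $128,000 = $258,300.
Defendant was on pretrial release at the time (+15%): $258,300 × 1.15 = $297,045.
$297,045 is within the $300,000 maximum.

$297,045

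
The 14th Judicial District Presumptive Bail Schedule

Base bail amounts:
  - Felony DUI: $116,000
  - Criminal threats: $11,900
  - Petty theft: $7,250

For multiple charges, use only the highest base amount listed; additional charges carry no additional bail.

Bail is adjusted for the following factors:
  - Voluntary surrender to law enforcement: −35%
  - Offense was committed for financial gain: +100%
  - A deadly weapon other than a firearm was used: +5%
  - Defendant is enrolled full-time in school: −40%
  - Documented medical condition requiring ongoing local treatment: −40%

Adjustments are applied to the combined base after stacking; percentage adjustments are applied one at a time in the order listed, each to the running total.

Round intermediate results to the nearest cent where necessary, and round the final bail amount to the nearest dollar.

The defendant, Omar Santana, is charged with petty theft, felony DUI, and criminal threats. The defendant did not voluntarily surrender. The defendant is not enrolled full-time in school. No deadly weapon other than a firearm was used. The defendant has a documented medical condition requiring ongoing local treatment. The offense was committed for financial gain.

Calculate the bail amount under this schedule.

$139,200

Base amounts from the schedule: petty theft $7,250; felony DUI $116,000; criminal threats $11,900.
Stacking rule: use the highest base only. Highest is felony DUI at $116,000. Combined base = $116,000.
Offense was committed for financial gain (+100%): $116,000 × 2 = $232,000.
Documented medical condition requiring ongoing local treatment (−40%): $232,000 × 0.6 = $139,200.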